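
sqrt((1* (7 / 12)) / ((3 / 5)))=sqrt(35) / 6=0.99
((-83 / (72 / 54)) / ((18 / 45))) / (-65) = 249 / 104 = 2.39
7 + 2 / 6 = 22 / 3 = 7.33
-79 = -79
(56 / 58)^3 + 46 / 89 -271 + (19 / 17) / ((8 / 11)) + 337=20355438477 / 295204456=68.95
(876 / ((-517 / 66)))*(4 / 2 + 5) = -36792 / 47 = -782.81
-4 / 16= -1 / 4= -0.25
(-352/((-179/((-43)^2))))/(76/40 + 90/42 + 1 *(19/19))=45559360/63187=721.02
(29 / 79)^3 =24389 / 493039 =0.05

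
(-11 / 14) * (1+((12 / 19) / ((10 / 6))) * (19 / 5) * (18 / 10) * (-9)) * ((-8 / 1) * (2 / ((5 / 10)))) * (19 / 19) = -491216 / 875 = -561.39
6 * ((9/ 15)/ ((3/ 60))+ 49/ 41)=3246/ 41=79.17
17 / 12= 1.42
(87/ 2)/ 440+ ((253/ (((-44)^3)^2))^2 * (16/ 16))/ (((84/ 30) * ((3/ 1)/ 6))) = 1505744801045164969/ 15230522125514178560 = 0.10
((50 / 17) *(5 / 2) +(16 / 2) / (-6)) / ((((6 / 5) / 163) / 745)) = 186402725 / 306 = 609159.23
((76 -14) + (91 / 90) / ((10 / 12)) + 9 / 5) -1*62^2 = -3778.99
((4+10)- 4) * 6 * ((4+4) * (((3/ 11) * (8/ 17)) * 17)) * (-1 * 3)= -3141.82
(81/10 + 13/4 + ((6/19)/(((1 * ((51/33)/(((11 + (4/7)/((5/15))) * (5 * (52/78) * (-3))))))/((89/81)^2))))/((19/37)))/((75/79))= -7381918048111/140926999500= -52.38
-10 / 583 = -0.02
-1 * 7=-7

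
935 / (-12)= -935 / 12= -77.92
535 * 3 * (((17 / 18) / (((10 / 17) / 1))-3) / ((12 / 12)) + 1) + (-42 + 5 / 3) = -8081 / 12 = -673.42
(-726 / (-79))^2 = 527076 / 6241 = 84.45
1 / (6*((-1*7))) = -1 / 42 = -0.02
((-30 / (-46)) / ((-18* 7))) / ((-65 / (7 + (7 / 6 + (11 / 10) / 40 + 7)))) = 18233 / 15069600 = 0.00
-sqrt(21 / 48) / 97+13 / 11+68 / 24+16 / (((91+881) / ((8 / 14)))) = 150607 / 37422- sqrt(7) / 388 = 4.02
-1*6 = -6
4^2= 16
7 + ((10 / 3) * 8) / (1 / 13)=1061 / 3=353.67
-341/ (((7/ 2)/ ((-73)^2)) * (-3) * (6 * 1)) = 1817189/ 63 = 28844.27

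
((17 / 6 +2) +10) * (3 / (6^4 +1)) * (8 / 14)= 0.02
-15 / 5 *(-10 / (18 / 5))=8.33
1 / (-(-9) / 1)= 1 / 9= 0.11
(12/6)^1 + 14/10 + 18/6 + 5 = 57/5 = 11.40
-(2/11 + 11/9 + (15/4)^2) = -24499/1584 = -15.47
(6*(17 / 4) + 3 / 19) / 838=975 / 31844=0.03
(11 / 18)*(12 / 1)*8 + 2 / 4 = 355 / 6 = 59.17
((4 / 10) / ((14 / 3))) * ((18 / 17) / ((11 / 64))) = 3456 / 6545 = 0.53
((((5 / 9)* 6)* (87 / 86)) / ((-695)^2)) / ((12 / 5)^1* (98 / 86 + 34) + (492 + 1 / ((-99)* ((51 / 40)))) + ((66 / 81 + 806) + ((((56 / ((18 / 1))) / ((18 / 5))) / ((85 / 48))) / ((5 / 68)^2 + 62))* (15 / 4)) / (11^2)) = 0.00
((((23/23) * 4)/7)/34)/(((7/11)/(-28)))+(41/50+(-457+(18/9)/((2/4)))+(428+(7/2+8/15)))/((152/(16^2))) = -5879288/169575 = -34.67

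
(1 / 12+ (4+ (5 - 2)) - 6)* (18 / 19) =39 / 38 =1.03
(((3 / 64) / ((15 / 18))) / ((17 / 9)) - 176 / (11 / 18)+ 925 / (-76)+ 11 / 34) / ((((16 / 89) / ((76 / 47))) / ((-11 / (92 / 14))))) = 106184363593 / 23522560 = 4514.15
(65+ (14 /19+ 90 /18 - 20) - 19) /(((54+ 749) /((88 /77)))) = 4824 /106799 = 0.05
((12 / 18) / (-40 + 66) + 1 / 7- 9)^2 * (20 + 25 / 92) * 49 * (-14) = -75887683655 / 69966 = -1084636.59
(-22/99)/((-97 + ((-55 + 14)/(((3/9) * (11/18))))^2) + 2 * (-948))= -0.00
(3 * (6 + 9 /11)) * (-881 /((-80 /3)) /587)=118935 /103312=1.15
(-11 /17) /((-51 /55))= 605 /867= 0.70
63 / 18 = 7 / 2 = 3.50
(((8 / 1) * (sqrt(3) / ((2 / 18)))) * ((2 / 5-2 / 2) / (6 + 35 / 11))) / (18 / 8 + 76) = -9504 * sqrt(3) / 158065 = -0.10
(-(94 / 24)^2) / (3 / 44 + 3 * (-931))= 24299 / 4424004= 0.01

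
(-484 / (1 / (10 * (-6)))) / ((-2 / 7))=-101640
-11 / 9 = -1.22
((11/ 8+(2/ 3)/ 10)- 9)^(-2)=14400/ 822649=0.02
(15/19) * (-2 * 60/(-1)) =1800/19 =94.74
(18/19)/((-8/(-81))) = 729/76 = 9.59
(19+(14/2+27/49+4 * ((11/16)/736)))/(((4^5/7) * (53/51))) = 195364833/1118437376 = 0.17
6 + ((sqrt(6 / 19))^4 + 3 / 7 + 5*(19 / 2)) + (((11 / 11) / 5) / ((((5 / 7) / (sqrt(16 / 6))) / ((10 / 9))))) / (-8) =273059 / 5054 - 7*sqrt(6) / 270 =53.96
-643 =-643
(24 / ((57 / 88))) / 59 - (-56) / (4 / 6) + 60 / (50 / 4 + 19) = 2037068 / 23541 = 86.53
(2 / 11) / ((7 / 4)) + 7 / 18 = 683 / 1386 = 0.49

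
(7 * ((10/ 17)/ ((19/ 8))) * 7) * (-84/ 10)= -32928/ 323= -101.94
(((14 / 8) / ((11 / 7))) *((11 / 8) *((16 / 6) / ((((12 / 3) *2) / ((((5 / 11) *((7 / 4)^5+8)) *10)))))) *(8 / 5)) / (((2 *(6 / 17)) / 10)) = 173534725 / 135168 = 1283.84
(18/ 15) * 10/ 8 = 3/ 2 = 1.50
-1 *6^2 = -36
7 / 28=1 / 4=0.25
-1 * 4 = -4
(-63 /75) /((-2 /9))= 189 /50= 3.78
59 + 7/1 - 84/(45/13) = 626/15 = 41.73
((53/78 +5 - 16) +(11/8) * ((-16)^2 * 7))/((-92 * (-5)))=191387/35880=5.33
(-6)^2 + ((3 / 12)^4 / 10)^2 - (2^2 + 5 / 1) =176947201 / 6553600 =27.00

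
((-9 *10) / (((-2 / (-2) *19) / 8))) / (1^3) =-720 / 19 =-37.89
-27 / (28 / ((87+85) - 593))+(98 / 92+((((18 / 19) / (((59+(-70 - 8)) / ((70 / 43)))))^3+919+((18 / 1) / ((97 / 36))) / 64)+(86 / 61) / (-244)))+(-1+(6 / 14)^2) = 16132072411243392028098791 / 12172289693873621850664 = 1325.31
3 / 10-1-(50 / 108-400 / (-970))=-20629 / 13095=-1.58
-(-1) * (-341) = -341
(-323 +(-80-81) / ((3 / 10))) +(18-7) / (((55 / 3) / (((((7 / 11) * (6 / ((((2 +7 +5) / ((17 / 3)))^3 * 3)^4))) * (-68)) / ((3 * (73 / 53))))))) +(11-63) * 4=-62271375539564400566294341 / 58324734637485262087680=-1067.67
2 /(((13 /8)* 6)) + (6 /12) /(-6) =19 /156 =0.12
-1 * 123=-123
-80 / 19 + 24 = 19.79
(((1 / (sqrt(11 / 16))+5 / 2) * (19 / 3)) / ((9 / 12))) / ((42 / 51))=2584 * sqrt(11) / 693+1615 / 63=38.00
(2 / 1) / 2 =1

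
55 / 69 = 0.80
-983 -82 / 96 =-47225 / 48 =-983.85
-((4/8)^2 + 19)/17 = -77/68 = -1.13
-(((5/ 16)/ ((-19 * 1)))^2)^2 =-625/ 8540717056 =-0.00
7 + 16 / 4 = 11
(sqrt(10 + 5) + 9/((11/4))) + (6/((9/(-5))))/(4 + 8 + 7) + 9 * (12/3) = sqrt(15) + 24514/627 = 42.97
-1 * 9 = -9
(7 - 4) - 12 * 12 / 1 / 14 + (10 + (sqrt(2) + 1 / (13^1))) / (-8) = -6221 / 728 - sqrt(2) / 8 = -8.72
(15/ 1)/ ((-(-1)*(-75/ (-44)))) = 8.80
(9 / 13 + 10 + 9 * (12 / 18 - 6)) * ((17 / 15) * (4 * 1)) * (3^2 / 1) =-19788 / 13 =-1522.15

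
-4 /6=-2 /3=-0.67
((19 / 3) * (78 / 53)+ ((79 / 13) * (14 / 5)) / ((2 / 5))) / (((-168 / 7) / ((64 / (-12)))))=71462 / 6201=11.52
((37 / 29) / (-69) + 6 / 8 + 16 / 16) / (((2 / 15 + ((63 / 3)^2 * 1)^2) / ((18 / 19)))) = 0.00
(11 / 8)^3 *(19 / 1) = 25289 / 512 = 49.39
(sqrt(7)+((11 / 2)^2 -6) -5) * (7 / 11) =7 * sqrt(7) / 11+49 / 4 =13.93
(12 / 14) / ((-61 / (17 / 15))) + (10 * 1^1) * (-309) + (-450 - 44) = -7651874 / 2135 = -3584.02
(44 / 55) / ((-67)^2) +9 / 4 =202021 / 89780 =2.25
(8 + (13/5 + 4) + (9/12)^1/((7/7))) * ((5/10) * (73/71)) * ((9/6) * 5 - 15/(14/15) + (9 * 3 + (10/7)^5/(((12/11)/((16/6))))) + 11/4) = 484394424307/1718347680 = 281.90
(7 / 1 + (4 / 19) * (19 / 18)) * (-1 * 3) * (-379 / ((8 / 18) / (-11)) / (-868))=812955 / 3472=234.15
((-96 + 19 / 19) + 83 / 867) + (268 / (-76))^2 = -25811839 / 312987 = -82.47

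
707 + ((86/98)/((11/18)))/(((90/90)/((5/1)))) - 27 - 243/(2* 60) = 14771941/21560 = 685.15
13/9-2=-5/9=-0.56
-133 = -133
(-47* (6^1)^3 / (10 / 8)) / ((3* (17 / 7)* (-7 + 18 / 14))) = 82908 / 425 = 195.08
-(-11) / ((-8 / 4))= -11 / 2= -5.50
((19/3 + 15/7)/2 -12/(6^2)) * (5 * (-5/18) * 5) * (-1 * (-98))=-71750/27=-2657.41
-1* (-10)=10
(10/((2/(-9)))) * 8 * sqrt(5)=-360 * sqrt(5)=-804.98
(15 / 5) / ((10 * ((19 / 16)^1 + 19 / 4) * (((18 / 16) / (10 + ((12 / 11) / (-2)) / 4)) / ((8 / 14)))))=3968 / 15675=0.25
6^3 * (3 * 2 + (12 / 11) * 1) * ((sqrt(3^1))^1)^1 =16848 * sqrt(3) / 11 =2652.87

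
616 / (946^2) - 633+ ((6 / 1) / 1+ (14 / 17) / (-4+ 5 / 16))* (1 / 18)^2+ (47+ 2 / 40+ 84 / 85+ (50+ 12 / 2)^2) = 84307393824463 / 33048027540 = 2551.06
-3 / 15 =-1 / 5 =-0.20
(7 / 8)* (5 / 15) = 0.29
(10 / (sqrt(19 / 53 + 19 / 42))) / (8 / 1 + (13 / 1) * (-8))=-sqrt(11130) / 912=-0.12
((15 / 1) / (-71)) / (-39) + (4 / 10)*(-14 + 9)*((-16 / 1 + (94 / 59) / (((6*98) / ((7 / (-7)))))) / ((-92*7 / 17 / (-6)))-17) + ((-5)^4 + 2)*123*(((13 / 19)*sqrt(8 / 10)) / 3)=33573775927 / 859222546 + 35178*sqrt(5) / 5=15771.15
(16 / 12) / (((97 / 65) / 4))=1040 / 291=3.57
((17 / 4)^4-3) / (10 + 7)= 82753 / 4352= 19.01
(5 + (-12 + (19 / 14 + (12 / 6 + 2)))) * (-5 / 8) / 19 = 115 / 2128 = 0.05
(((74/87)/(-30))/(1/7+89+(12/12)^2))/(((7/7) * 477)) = -259/392788035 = -0.00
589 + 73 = 662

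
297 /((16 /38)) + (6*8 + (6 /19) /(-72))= 343537 /456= 753.37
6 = 6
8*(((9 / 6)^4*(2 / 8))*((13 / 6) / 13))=27 / 16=1.69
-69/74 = -0.93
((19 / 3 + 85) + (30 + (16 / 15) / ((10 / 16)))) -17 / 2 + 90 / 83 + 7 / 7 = 483991 / 4150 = 116.62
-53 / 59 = -0.90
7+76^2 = 5783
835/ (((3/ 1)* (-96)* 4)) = -0.72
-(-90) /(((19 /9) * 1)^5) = 2.15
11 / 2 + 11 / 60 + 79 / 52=2809 / 390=7.20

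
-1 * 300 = -300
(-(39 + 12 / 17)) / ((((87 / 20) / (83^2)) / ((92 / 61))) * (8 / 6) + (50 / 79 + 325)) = -168983725500 / 1385859061267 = -0.12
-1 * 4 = -4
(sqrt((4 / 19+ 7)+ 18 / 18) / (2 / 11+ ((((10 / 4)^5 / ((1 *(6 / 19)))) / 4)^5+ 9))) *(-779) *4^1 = -963990222582841344 *sqrt(741) / 8117285099788811194959493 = -0.00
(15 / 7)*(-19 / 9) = -95 / 21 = -4.52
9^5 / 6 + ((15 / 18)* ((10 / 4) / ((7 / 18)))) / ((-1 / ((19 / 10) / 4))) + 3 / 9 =3306001 / 336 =9839.29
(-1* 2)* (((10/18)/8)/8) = -5/288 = -0.02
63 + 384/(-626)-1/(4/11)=74665/1252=59.64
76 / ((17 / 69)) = 5244 / 17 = 308.47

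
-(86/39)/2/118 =-43/4602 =-0.01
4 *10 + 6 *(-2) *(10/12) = 30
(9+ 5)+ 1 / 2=29 / 2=14.50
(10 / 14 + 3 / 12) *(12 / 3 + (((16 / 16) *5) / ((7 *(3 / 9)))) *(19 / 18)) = 2367 / 392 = 6.04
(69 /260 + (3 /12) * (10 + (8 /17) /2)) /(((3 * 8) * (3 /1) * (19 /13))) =73 /2720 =0.03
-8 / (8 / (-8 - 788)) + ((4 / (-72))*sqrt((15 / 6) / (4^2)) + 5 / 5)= 797 - sqrt(10) / 144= 796.98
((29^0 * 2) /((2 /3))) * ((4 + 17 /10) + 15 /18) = 98 /5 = 19.60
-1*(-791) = 791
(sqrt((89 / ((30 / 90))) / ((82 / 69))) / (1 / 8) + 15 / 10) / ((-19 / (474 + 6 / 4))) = -5706 * sqrt(167854) / 779-2853 / 76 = -3038.50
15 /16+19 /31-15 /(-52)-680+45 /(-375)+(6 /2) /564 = -5138888893 /7576400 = -678.28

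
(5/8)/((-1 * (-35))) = 1/56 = 0.02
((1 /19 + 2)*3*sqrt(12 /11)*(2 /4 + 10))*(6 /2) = 7371*sqrt(33) /209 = 202.60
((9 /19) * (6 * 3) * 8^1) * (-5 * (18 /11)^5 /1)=-12244400640 /3059969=-4001.48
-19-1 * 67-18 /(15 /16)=-526 /5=-105.20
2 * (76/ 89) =152/ 89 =1.71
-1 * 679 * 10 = -6790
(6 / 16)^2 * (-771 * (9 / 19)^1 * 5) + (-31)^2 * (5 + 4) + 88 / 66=30619651 / 3648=8393.54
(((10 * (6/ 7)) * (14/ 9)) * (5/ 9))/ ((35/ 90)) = 400/ 21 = 19.05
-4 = -4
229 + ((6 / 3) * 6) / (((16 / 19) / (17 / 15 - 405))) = -55261 / 10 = -5526.10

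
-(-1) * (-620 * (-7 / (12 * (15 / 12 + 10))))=868 / 27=32.15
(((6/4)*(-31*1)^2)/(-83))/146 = -2883/24236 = -0.12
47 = 47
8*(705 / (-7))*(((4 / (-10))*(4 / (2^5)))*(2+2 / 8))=1269 / 14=90.64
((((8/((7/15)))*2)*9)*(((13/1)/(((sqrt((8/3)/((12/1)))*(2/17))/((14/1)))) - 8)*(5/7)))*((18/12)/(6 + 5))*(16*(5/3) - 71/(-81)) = -3569600/539 + 147915300*sqrt(2)/77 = 2710050.40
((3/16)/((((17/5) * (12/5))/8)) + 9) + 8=2337/136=17.18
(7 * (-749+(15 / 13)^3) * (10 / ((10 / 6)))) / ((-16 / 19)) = 327614511 / 8788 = 37279.76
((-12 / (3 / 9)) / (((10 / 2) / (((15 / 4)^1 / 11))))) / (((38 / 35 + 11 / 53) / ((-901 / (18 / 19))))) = 95267235 / 52778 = 1805.06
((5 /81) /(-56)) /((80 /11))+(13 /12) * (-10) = -786251 /72576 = -10.83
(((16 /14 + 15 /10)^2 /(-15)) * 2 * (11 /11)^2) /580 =-1369 /852600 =-0.00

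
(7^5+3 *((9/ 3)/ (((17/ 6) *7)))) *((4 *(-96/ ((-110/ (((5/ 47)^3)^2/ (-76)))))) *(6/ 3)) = -0.00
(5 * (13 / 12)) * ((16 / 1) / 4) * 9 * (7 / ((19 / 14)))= 19110 / 19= 1005.79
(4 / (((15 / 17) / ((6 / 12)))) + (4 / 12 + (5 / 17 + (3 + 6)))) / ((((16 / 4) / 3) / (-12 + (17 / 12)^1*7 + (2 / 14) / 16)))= -41451 / 2240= -18.50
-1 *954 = -954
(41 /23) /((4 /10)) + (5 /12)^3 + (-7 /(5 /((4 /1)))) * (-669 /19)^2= -497735311777 /71737920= -6938.25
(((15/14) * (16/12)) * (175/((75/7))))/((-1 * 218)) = -35/327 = -0.11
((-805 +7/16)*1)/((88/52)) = -167349/352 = -475.42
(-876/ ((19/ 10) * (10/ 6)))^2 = 27625536/ 361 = 76525.03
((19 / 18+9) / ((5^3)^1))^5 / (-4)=-194264244901 / 230660156250000000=-0.00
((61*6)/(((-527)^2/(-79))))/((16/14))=-101199/1110916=-0.09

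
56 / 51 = 1.10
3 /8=0.38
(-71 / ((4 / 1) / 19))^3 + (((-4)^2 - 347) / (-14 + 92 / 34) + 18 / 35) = -38357963.13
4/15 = 0.27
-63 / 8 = -7.88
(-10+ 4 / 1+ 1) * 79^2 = -31205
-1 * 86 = -86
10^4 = 10000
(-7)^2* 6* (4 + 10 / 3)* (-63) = -135828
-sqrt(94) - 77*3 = -231 - sqrt(94) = -240.70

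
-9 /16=-0.56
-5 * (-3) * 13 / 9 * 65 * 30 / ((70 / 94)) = 397150 / 7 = 56735.71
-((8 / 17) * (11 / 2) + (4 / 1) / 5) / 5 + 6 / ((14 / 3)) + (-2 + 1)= -1166 / 2975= -0.39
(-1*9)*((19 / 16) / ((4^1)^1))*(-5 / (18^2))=0.04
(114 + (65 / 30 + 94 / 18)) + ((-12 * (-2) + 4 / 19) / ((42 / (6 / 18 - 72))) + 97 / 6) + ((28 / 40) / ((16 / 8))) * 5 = 469195 / 4788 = 97.99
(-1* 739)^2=546121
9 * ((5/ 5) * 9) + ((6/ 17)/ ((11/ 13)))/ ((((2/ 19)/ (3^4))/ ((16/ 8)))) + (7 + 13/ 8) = 1094415/ 1496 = 731.56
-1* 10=-10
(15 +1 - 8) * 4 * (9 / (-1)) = -288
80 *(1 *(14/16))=70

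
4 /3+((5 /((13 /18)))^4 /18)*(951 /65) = 2081322172 /1113879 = 1868.54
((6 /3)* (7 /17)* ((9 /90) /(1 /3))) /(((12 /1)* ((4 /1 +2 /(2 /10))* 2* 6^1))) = 1 /8160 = 0.00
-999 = -999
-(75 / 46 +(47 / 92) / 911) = -136697 / 83812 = -1.63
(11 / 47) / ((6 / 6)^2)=11 / 47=0.23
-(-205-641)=846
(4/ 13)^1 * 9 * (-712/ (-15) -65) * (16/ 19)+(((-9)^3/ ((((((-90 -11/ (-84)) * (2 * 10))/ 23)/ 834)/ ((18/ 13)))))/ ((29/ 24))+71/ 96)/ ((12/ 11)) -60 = 2514105992187727/ 311463285120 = 8071.92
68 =68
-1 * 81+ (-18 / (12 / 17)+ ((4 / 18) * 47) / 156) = -37358 / 351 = -106.43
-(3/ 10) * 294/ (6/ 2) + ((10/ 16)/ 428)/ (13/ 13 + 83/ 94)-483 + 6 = -767255593/ 1515120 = -506.40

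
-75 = -75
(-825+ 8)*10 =-8170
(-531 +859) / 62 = 164 / 31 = 5.29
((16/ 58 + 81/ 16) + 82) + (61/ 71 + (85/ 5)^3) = 164759451/ 32944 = 5001.20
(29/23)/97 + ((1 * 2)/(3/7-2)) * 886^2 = -24518564745/24541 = -999085.81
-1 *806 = -806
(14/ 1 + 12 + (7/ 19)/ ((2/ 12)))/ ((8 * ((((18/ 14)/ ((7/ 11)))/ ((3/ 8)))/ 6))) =3283/ 836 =3.93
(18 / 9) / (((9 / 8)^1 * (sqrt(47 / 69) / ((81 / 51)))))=48 * sqrt(3243) / 799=3.42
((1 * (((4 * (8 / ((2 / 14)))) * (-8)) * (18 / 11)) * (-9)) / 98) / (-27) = -768 / 77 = -9.97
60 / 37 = 1.62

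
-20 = -20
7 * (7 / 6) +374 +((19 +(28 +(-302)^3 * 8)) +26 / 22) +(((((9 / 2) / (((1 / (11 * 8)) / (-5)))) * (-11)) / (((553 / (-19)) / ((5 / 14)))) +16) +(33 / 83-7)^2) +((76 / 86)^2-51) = -717085067206065323329 / 3254319606846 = -220348691.54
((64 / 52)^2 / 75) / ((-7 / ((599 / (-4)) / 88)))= 4792 / 975975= 0.00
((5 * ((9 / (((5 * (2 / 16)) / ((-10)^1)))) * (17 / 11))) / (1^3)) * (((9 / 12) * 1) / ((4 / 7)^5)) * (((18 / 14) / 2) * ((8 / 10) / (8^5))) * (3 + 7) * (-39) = 1934113545 / 23068672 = 83.84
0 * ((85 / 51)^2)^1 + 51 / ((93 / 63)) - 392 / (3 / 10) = -1272.12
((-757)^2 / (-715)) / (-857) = 573049 / 612755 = 0.94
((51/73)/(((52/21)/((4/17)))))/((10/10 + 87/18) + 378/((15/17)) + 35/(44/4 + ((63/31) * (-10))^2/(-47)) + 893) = 2587410/52346019427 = 0.00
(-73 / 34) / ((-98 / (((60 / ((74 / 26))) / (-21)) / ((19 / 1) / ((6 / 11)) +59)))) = -0.00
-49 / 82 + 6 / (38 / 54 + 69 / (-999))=230221 / 25994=8.86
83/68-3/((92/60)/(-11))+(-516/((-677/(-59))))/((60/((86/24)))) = 159274307/7941210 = 20.06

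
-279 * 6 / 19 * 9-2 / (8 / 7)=-60397 / 76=-794.70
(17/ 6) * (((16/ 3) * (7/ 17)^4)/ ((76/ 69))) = 110446/ 280041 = 0.39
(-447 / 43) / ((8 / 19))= -8493 / 344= -24.69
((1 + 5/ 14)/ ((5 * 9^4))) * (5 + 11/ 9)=76/ 295245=0.00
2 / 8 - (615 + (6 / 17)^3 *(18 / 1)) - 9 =-12273487 / 19652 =-624.54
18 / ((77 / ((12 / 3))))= 0.94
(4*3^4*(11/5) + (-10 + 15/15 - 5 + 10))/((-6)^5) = -443/4860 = -0.09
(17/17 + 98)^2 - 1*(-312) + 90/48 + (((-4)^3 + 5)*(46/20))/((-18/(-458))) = 2398343/360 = 6662.06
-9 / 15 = -3 / 5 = -0.60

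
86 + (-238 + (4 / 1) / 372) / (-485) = 3901163 / 45105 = 86.49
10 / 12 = 5 / 6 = 0.83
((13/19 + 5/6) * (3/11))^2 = 29929/174724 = 0.17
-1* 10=-10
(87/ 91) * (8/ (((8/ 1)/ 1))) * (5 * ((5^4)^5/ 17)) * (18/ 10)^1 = 74672698974609375/ 1547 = 48269359388887.77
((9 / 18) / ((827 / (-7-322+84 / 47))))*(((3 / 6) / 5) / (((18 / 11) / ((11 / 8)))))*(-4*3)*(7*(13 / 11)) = 15394379 / 9328560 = 1.65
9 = 9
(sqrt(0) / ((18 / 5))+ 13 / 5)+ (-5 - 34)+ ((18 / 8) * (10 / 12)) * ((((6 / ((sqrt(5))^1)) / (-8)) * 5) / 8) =-36.79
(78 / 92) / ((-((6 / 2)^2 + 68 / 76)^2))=-14079 / 1625824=-0.01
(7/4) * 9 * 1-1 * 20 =-17/4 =-4.25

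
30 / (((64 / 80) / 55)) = 4125 / 2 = 2062.50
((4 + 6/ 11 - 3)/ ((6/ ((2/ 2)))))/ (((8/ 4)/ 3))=0.39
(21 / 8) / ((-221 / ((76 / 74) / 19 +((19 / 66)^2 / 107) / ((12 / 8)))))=-9881431 / 15244937136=-0.00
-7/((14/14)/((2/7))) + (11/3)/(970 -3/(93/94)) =-179515/89928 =-2.00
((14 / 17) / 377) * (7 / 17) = 0.00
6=6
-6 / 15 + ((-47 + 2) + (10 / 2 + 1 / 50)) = -2019 / 50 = -40.38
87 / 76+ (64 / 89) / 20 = 39931 / 33820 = 1.18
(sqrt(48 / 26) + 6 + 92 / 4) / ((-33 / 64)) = -1856 / 33 - 128 * sqrt(78) / 429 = -58.88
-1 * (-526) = 526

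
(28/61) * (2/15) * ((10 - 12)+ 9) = 392/915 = 0.43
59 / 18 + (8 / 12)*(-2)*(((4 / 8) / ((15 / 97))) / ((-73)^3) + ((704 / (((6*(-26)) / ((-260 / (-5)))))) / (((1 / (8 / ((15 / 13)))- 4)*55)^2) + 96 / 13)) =-26412097864731023 / 4025370660403950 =-6.56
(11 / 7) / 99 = 1 / 63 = 0.02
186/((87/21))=1302/29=44.90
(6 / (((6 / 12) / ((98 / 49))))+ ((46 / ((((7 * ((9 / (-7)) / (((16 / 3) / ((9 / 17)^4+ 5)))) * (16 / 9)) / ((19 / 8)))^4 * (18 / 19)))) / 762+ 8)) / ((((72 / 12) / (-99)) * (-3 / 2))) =1127200572183942108083257963901921 / 3202270587485023137692689760256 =352.00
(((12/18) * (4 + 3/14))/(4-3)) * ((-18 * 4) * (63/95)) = -12744/95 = -134.15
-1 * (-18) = 18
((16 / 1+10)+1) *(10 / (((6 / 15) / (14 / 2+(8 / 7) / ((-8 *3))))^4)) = 177489006250 / 7203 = 24640983.79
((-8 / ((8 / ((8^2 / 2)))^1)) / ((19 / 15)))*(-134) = 64320 / 19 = 3385.26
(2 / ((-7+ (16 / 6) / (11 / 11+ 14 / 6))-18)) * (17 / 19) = -170 / 2299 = -0.07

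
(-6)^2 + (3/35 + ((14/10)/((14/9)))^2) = 25827/700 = 36.90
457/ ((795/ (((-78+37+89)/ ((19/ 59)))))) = 431408/ 5035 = 85.68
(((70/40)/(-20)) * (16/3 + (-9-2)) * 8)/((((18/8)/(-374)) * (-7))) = 12716/135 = 94.19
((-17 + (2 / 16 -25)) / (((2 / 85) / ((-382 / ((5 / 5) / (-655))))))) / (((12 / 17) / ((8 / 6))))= -60560202875 / 72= -841113928.82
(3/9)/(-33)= -1/99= -0.01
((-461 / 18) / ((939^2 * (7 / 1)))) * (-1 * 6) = 0.00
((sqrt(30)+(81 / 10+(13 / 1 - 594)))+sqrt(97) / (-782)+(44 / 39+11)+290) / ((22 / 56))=-1478414 / 2145 - 14 * sqrt(97) / 4301+28 * sqrt(30) / 11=-675.33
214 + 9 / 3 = 217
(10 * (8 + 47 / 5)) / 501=58 / 167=0.35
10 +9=19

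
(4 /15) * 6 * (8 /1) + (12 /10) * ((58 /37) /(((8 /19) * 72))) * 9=39541 /2960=13.36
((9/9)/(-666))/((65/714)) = -119/7215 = -0.02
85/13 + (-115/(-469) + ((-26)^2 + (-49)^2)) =18801829/6097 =3083.78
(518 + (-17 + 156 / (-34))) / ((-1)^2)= 8439 / 17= 496.41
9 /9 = 1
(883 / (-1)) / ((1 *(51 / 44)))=-38852 / 51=-761.80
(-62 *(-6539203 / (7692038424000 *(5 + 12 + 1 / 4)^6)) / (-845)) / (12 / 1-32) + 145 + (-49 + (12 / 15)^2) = 96.64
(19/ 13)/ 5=19/ 65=0.29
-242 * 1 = -242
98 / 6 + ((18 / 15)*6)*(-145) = -3083 / 3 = -1027.67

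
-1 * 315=-315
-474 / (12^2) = -79 / 24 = -3.29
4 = 4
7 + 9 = 16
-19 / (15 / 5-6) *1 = 19 / 3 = 6.33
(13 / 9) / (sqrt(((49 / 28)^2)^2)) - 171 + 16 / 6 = -74027 / 441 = -167.86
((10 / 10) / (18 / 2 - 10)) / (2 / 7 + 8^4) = -7 / 28674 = -0.00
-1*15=-15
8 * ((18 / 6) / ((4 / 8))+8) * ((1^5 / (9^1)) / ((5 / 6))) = 224 / 15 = 14.93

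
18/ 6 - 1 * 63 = -60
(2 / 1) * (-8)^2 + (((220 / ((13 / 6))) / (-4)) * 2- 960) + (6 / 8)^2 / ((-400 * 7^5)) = -1234413644917 / 1398342400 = -882.77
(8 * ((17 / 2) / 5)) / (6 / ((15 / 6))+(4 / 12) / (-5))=5.83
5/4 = 1.25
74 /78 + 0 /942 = 37 /39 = 0.95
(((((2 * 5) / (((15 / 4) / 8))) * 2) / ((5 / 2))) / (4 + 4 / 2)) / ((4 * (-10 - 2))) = -0.06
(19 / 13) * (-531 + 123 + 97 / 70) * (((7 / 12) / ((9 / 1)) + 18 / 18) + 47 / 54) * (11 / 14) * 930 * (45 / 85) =-38542061393 / 86632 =-444894.05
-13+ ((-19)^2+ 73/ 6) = 2161/ 6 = 360.17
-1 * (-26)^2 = -676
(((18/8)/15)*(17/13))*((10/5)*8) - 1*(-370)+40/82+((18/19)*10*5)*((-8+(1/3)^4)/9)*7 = 325425346/4101435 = 79.34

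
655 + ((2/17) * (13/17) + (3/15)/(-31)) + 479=50801271/44795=1134.08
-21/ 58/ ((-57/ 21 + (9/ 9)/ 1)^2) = -343/ 2784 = -0.12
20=20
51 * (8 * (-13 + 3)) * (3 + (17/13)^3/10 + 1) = -37859544/2197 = -17232.38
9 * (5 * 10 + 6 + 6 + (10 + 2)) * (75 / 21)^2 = 416250 / 49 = 8494.90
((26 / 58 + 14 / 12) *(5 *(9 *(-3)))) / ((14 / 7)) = -109.01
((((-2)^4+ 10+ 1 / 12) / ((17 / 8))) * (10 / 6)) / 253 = 3130 / 38709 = 0.08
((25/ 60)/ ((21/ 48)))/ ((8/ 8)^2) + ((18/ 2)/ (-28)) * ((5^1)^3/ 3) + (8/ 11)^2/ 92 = -2906891/ 233772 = -12.43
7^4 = 2401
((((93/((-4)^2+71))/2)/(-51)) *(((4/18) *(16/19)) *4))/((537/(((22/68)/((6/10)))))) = -54560/6926418783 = -0.00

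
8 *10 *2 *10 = 1600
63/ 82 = 0.77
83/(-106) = -83/106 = -0.78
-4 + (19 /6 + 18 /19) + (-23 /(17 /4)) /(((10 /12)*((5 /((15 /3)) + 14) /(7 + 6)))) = -267163 /48450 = -5.51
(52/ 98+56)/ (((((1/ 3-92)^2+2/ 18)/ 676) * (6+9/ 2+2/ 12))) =6319755/ 14822696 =0.43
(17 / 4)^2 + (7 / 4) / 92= 3327 / 184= 18.08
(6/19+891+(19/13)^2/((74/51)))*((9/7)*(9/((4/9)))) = 154649271951/6653192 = 23244.37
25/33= 0.76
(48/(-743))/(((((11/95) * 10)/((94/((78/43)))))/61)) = -18738712/106249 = -176.37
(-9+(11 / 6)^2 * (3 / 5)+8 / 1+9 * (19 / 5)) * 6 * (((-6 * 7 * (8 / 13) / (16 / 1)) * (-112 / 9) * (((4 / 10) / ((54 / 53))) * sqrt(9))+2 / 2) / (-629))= -91507691 / 11038950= -8.29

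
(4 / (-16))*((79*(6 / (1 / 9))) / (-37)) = 2133 / 74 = 28.82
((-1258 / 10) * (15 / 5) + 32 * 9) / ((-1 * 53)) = 447 / 265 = 1.69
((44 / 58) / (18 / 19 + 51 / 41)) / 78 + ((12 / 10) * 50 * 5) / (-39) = -14842331 / 1930617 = -7.69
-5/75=-1/15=-0.07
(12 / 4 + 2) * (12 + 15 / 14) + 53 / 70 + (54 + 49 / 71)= 300199 / 2485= 120.80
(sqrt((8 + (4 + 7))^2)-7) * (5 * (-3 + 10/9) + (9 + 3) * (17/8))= 578/3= 192.67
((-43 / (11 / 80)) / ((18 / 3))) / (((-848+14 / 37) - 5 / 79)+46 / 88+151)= 20110240 / 268604433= 0.07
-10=-10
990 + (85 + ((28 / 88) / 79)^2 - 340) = 2220173389 / 3020644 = 735.00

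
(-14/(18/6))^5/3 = -537824/729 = -737.76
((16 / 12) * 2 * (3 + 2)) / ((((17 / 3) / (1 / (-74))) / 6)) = -120 / 629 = -0.19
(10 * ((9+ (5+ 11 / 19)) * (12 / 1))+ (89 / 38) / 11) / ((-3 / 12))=-1462738 / 209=-6998.75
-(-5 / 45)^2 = -1 / 81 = -0.01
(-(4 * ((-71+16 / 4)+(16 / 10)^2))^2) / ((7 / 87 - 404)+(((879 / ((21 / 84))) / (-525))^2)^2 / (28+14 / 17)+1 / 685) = 90982768835033775000 / 457548716024837653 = 198.85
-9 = -9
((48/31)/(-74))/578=-12/331483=-0.00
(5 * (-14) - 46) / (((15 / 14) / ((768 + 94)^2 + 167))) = -402324888 / 5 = -80464977.60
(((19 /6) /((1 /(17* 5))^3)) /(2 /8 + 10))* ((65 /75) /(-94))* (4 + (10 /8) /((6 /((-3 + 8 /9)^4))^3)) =-365347238668595002601275 /4232023589828145312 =-86329.21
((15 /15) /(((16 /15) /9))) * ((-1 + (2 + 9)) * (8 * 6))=4050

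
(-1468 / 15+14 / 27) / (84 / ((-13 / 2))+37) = -170846 / 42255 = -4.04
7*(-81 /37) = -567 /37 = -15.32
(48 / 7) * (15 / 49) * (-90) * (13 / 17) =-144.47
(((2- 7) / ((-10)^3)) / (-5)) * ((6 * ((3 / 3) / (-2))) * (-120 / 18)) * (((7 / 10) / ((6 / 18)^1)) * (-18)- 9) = 117 / 125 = 0.94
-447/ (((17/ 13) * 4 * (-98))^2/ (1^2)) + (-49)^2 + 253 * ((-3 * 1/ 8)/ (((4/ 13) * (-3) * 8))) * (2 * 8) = 2606.56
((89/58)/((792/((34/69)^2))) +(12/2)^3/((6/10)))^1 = 360.00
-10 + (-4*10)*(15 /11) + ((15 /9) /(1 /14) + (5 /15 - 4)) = -1481 /33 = -44.88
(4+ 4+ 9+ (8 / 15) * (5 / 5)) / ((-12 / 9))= -263 / 20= -13.15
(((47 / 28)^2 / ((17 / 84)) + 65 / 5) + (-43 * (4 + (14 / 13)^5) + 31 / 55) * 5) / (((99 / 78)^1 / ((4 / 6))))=-739849799929 / 1233749517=-599.68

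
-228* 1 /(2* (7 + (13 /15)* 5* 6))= -38 /11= -3.45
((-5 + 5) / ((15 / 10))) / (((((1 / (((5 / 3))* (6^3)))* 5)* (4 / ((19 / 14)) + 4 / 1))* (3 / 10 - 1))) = 0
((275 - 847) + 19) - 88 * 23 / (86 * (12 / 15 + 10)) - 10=-656173 / 1161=-565.18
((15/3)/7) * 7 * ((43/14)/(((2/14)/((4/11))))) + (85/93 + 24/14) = 298751/7161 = 41.72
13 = 13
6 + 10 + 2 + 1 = 19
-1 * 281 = -281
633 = 633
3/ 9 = 1/ 3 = 0.33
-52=-52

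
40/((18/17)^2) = 2890/81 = 35.68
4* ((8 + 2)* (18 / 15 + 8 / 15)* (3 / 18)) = 104 / 9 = 11.56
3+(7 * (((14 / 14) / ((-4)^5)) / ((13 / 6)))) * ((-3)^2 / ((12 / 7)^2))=2.99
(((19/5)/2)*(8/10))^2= 1444/625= 2.31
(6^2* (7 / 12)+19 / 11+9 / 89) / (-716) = -22349 / 700964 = -0.03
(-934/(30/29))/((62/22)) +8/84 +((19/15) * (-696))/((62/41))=-588029/651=-903.27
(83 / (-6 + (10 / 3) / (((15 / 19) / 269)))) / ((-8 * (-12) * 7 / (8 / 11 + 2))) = 3735 / 12526976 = 0.00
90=90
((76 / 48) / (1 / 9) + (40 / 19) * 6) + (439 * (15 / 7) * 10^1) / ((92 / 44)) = 55379523 / 12236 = 4525.95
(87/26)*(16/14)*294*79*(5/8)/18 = 3084.04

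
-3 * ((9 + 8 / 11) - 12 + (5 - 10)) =240 / 11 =21.82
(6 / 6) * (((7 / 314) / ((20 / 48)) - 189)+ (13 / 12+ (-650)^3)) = -2586969269671 / 9420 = -274625187.86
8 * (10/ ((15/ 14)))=224/ 3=74.67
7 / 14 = 1 / 2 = 0.50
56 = 56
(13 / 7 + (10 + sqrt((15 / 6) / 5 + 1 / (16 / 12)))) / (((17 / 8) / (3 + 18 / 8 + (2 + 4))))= 68.69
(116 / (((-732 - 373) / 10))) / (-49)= 232 / 10829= 0.02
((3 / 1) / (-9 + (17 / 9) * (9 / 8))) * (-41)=984 / 55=17.89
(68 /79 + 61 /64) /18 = 1019 /10112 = 0.10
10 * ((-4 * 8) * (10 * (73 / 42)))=-116800 / 21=-5561.90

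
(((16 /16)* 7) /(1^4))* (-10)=-70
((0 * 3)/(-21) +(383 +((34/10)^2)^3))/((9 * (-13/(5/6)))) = -5020324/365625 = -13.73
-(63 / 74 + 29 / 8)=-1325 / 296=-4.48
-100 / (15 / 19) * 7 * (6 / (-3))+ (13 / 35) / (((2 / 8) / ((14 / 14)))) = 186356 / 105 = 1774.82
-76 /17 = -4.47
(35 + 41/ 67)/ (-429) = -2386/ 28743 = -0.08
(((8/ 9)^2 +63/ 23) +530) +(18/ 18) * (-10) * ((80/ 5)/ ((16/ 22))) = 584105/ 1863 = 313.53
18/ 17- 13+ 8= -67/ 17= -3.94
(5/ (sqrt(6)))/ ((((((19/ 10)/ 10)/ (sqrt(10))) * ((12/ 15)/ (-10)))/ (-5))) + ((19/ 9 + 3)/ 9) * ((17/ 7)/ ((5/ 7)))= 782/ 405 + 31250 * sqrt(15)/ 57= 2125.28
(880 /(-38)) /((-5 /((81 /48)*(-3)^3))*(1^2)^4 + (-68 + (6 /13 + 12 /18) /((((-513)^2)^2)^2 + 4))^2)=-155903104797904508687201429234336354593015124409375 /31130336910416504652857382160157389101480763685432638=-0.01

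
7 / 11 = 0.64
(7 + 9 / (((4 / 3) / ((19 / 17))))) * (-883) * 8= -1746574 / 17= -102739.65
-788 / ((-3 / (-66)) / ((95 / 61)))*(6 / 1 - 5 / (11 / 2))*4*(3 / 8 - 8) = 4192160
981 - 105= 876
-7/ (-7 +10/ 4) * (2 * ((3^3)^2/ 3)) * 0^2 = 0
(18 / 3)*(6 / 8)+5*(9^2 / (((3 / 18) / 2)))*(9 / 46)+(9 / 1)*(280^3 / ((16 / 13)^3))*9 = 175488022413 / 184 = 953739252.24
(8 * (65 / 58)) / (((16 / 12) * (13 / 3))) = 45 / 29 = 1.55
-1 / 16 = -0.06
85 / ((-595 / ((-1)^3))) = 1 / 7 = 0.14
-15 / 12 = -5 / 4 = -1.25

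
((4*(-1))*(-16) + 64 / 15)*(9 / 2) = 1536 / 5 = 307.20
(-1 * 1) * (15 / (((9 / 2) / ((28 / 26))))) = -140 / 39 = -3.59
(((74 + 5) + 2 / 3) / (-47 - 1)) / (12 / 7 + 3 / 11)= -18403 / 22032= -0.84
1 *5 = 5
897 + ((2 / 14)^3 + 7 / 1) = 310073 / 343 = 904.00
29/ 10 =2.90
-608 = -608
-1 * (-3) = 3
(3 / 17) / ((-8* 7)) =-3 / 952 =-0.00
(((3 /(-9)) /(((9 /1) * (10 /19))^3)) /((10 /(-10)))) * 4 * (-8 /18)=-13718 /2460375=-0.01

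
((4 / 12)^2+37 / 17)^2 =122500 / 23409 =5.23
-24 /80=-0.30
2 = 2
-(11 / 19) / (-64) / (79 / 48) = 33 / 6004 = 0.01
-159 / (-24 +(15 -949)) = 159 / 958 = 0.17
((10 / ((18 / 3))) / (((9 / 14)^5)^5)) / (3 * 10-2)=8035499251044352341877719040 / 2153693963075557766310747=3731.03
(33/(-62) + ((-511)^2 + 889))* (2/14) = 16244587/434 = 37429.92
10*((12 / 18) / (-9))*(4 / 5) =-16 / 27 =-0.59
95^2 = 9025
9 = 9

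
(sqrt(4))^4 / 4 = 4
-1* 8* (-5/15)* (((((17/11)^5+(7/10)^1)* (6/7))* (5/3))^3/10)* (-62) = -892754275279389948499784/21491941831643524395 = -41539.02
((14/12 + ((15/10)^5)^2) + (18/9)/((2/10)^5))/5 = 19380731/15360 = 1261.77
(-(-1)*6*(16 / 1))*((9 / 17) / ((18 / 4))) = 192 / 17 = 11.29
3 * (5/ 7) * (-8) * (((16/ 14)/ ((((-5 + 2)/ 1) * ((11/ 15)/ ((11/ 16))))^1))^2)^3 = -234375/ 6588344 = -0.04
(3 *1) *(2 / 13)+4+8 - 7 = 71 / 13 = 5.46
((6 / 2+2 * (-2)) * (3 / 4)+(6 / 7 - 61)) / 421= -1705 / 11788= -0.14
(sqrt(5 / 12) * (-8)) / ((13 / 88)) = -352 * sqrt(15) / 39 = -34.96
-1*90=-90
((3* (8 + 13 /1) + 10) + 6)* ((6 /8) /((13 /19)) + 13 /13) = 8611 /52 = 165.60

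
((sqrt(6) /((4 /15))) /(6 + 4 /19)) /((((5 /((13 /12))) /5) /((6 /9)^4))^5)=4514922880 * sqrt(6) /16663342652379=0.00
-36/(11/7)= -252/11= -22.91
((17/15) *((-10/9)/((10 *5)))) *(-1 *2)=34/675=0.05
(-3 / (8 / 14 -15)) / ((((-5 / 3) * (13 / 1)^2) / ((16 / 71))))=-1008 / 6059495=-0.00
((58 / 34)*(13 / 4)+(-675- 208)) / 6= -19889 / 136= -146.24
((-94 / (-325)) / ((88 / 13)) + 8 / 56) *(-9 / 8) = -12861 / 61600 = -0.21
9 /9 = 1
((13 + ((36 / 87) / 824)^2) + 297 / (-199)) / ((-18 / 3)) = -81727069831 / 42612279144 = -1.92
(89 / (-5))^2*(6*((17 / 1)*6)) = 4847652 / 25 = 193906.08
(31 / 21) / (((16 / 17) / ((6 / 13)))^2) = 26877 / 75712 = 0.35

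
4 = 4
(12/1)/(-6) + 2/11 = -20/11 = -1.82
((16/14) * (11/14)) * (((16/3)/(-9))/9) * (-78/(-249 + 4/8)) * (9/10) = -18304/1095885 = -0.02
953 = 953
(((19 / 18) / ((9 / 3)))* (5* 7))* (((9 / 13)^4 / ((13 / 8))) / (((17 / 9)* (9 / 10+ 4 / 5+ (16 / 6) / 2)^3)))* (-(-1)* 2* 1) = 44877240000 / 679503690593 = 0.07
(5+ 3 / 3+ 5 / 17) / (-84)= -107 / 1428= -0.07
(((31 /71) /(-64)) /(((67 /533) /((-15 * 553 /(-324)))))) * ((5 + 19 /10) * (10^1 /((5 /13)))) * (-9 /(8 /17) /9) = 46444484177 /87681024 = 529.70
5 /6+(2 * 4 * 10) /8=65 /6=10.83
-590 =-590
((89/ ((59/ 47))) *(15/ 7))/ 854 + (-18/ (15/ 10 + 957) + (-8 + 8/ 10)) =-2644749551/ 375627630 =-7.04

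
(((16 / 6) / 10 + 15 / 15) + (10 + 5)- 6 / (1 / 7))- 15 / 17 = -6787 / 255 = -26.62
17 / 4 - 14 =-9.75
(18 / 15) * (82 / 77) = 492 / 385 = 1.28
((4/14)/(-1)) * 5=-10/7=-1.43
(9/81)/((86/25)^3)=15625/5724504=0.00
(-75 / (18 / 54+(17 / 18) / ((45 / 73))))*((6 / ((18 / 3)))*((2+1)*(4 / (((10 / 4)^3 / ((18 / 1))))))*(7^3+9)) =-295612416 / 1511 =-195640.25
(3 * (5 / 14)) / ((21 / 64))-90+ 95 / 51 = -84.87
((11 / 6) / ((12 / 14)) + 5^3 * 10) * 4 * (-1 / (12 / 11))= -495847 / 108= -4591.18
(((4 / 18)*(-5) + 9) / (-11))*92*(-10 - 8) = 13064 / 11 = 1187.64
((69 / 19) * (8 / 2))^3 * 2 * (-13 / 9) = -60737664 / 6859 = -8855.18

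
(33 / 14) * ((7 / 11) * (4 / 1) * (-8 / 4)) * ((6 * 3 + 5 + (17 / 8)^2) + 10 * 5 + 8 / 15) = -74927 / 80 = -936.59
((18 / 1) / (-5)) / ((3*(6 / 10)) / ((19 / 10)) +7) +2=1168 / 755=1.55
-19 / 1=-19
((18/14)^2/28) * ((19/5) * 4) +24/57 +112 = 3692481/32585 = 113.32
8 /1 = 8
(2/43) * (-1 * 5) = -10/43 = -0.23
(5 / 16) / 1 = 5 / 16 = 0.31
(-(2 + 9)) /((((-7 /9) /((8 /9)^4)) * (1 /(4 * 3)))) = 180224 /1701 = 105.95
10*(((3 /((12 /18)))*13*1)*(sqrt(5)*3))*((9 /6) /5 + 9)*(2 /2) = 36495.98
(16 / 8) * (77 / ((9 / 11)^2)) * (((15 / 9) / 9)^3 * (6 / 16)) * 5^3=145578125 / 2125764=68.48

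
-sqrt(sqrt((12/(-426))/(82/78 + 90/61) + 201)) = -3.77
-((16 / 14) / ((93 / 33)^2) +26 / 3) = -177806 / 20181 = -8.81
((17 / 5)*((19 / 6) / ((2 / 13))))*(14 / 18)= 29393 / 540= 54.43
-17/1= -17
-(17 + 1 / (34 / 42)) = -310 / 17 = -18.24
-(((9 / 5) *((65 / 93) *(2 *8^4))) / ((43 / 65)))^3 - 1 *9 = -8955786297205933785333 / 2368593037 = -3781057428315.80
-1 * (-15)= 15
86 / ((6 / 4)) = 172 / 3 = 57.33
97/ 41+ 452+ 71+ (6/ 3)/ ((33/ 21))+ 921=652885/ 451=1447.64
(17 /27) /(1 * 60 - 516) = -17 /12312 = -0.00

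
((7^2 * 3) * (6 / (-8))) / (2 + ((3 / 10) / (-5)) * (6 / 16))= -6300 / 113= -55.75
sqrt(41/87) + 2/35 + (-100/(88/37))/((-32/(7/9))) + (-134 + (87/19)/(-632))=-132.24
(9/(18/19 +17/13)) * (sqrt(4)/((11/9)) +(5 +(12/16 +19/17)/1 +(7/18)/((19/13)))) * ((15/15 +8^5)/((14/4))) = 43442593155/132566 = 327705.39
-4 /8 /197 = -1 /394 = -0.00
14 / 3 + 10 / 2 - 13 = -10 / 3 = -3.33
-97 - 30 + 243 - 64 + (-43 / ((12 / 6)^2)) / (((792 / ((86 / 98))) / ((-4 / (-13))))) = 26232359 / 504504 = 52.00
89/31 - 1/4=325/124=2.62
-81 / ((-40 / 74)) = 2997 / 20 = 149.85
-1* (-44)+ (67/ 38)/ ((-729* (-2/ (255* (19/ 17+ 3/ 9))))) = 1231283/ 27702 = 44.45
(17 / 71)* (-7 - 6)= -221 / 71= -3.11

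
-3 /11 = -0.27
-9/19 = -0.47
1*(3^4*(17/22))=1377/22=62.59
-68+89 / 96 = -6439 / 96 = -67.07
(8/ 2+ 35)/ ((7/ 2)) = 78/ 7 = 11.14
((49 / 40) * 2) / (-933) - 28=-522529 / 18660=-28.00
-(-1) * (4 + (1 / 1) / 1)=5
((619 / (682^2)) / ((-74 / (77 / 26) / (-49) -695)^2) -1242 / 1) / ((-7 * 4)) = 44.36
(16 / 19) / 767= 16 / 14573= 0.00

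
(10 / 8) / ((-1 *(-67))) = 5 / 268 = 0.02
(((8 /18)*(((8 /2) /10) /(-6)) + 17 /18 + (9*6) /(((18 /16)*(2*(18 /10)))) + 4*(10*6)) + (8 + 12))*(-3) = -74047 /90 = -822.74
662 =662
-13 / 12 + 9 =95 / 12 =7.92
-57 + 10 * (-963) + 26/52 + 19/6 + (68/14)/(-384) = -4338139/448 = -9683.35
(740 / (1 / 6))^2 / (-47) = -19713600 / 47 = -419438.30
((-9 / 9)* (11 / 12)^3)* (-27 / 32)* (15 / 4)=19965 / 8192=2.44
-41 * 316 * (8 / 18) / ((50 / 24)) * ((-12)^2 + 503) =-134120512 / 75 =-1788273.49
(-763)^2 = 582169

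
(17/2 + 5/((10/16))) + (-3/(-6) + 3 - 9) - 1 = 10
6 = 6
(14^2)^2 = 38416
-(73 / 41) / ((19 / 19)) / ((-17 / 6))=438 / 697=0.63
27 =27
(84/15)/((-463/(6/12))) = -14/2315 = -0.01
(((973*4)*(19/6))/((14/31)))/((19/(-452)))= -1947668/3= -649222.67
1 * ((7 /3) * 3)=7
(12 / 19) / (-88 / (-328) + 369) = 123 / 71915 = 0.00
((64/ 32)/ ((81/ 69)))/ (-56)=-23/ 756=-0.03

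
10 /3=3.33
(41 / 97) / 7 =41 / 679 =0.06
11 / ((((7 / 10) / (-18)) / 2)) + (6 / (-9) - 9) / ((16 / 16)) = -12083 / 21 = -575.38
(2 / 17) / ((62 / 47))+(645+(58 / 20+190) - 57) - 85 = 3667863 / 5270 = 695.99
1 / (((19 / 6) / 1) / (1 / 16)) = 3 / 152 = 0.02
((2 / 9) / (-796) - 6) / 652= -21493 / 2335464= -0.01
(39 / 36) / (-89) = -13 / 1068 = -0.01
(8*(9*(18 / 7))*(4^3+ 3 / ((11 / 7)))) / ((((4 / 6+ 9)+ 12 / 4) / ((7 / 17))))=1409400 / 3553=396.68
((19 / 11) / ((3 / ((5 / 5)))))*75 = 475 / 11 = 43.18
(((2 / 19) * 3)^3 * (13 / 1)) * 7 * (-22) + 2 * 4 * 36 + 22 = 1693858 / 6859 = 246.95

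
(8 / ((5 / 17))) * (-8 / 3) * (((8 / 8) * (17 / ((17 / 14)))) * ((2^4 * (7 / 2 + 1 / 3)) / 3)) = -2802688 / 135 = -20760.65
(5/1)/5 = 1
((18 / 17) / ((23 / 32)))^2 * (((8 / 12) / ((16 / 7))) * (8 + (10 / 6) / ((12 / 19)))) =1029504 / 152881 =6.73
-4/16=-1/4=-0.25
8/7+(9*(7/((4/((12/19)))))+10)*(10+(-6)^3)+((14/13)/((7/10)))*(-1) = -7105418/1729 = -4109.55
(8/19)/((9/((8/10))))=32/855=0.04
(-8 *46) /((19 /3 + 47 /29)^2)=-174087 /29929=-5.82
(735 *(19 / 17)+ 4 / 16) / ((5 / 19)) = 1061663 / 340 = 3122.54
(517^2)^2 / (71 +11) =71443409521 / 82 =871261091.72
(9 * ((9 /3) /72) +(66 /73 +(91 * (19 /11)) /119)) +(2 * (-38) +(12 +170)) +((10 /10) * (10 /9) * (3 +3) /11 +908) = 333261107 /327624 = 1017.21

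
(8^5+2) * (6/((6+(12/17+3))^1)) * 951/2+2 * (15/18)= 317875609/33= 9632594.21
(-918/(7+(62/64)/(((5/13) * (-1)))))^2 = 41964.98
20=20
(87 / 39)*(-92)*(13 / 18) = -1334 / 9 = -148.22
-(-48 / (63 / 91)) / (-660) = -52 / 495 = -0.11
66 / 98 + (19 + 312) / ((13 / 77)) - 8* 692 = -2277140 / 637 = -3574.79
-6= -6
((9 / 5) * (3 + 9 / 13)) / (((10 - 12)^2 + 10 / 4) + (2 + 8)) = 288 / 715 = 0.40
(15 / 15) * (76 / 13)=76 / 13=5.85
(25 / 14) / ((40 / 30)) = 75 / 56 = 1.34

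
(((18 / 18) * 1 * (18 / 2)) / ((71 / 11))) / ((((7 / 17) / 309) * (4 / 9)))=4680423 / 1988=2354.34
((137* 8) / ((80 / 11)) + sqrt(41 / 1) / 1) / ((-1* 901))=-1507 / 9010 - sqrt(41) / 901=-0.17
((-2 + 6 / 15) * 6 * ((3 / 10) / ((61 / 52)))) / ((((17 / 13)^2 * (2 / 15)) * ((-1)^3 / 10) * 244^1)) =474552 / 1075369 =0.44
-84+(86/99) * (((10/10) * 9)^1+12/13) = -32338/429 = -75.38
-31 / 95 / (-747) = 31 / 70965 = 0.00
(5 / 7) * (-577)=-2885 / 7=-412.14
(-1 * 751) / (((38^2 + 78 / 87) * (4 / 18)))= -196011 / 83804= -2.34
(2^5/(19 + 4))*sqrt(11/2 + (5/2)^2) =16*sqrt(47)/23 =4.77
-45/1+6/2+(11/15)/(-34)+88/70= -145529/3570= -40.76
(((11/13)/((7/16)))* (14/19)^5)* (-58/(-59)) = 784301056/1899167933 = 0.41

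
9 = 9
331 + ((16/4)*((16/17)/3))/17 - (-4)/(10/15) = 292243/867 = 337.07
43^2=1849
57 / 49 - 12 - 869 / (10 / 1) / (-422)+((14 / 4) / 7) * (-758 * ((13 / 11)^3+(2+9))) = -4805.22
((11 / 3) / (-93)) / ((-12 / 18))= 11 / 186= 0.06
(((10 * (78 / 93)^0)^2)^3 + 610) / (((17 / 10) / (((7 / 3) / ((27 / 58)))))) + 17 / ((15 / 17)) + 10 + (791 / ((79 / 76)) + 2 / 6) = 1605108255544 / 543915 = 2951027.74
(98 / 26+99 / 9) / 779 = 192 / 10127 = 0.02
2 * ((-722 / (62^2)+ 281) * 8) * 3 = 12953304 / 961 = 13478.98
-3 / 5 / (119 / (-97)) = 291 / 595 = 0.49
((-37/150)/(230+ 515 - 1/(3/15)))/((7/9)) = -3/7000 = -0.00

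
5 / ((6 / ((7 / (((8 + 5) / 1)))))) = 0.45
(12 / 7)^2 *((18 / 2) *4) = 5184 / 49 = 105.80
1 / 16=0.06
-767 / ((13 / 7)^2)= -2891 / 13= -222.38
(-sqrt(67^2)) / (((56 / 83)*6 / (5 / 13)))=-27805 / 4368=-6.37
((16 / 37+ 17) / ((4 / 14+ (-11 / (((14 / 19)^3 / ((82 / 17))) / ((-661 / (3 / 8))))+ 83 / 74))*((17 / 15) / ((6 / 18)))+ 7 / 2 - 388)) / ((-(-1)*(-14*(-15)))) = 31605 / 302477446738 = 0.00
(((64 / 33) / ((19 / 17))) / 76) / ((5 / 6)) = 544 / 19855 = 0.03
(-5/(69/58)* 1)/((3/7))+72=12874/207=62.19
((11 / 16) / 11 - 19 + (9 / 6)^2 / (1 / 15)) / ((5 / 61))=14457 / 80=180.71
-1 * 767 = -767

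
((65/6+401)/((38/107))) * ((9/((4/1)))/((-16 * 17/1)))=-793191/82688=-9.59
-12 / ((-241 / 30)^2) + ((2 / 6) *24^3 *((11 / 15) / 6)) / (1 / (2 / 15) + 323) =1.52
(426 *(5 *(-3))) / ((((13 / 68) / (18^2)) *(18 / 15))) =-117320400 / 13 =-9024646.15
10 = 10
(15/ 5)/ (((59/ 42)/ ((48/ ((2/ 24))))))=72576/ 59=1230.10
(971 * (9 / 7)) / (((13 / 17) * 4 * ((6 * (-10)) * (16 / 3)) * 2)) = -148563 / 232960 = -0.64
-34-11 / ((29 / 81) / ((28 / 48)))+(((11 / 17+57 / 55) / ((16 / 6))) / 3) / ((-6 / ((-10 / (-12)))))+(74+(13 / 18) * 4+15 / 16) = 10102951 / 390456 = 25.87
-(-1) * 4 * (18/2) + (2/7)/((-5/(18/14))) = 8802/245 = 35.93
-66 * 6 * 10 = -3960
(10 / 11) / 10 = 1 / 11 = 0.09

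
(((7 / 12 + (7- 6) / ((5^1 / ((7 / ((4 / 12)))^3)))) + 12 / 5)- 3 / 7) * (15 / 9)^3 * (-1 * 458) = -4459757825 / 1134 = -3932767.04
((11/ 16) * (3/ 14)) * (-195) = -6435/ 224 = -28.73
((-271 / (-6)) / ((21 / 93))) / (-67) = -8401 / 2814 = -2.99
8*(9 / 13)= 72 / 13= 5.54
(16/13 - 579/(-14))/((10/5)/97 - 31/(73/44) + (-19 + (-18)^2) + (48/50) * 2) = 1372120775/9287180266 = 0.15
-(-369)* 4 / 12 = 123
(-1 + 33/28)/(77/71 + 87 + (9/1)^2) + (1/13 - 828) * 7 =-5065023825/873964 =-5795.46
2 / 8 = 0.25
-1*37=-37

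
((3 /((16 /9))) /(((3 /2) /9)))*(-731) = -59211 /8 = -7401.38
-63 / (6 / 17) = -357 / 2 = -178.50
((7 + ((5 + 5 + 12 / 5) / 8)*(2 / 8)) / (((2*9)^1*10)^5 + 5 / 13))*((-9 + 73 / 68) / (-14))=591591 / 26726049792054400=0.00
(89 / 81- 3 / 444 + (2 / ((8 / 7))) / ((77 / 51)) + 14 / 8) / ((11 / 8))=1055234 / 362637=2.91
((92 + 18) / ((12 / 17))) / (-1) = -935 / 6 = -155.83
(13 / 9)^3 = 2197 / 729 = 3.01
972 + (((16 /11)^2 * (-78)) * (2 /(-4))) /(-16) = 116988 /121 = 966.84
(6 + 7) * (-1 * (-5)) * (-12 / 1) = -780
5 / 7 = 0.71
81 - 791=-710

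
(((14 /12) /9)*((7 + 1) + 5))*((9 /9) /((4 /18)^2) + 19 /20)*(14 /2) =33761 /135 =250.08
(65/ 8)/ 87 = 65/ 696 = 0.09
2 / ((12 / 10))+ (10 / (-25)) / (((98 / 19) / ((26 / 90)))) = 18128 / 11025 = 1.64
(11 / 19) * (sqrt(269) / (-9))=-11 * sqrt(269) / 171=-1.06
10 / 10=1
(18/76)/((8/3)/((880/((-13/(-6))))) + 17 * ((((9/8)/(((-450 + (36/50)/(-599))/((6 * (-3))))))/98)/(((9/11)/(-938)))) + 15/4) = -819292320/17962752331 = -0.05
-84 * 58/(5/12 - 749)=58464/8983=6.51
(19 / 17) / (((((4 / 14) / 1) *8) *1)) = 133 / 272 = 0.49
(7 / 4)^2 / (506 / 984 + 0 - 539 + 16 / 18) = -18081 / 3173972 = -0.01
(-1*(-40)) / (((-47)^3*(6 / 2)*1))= -40 / 311469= -0.00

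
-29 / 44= -0.66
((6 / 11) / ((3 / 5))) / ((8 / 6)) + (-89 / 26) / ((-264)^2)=1235431 / 1812096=0.68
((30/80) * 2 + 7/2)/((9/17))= 289/36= 8.03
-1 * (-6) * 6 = 36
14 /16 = 7 /8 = 0.88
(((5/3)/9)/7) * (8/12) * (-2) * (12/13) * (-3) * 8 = 640/819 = 0.78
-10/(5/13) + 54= 28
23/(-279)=-23/279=-0.08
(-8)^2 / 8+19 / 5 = 11.80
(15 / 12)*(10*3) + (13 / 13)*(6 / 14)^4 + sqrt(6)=sqrt(6) + 180237 / 4802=39.98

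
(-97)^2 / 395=9409 / 395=23.82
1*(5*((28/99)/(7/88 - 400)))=-1120/316737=-0.00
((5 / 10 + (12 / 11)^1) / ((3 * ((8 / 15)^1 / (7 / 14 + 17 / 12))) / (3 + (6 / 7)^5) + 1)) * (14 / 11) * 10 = 5465668250 / 335013789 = 16.31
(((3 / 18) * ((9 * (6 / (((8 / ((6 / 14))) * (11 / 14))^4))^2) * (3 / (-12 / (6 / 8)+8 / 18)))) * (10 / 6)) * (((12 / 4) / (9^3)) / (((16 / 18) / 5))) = -295245 / 1573401046024192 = -0.00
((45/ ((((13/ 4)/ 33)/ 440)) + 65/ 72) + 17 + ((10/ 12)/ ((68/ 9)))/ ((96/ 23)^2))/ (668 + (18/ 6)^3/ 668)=547111258876037/ 1817790953472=300.98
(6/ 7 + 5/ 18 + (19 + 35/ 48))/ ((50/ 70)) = 21031/ 720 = 29.21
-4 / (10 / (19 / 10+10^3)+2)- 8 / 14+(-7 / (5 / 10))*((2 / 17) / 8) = -6631809 / 2396422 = -2.77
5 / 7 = 0.71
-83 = -83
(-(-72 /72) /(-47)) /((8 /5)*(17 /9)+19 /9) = -15 /3619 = -0.00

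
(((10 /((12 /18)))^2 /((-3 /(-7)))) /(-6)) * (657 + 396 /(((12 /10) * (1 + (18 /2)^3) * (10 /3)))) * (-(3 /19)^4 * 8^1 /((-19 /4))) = -10879800120 /180755227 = -60.19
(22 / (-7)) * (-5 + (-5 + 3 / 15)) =154 / 5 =30.80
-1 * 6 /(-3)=2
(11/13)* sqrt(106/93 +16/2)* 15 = 275* sqrt(3162)/403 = 38.37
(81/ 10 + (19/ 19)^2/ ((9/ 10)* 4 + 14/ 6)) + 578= 521779/ 890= 586.27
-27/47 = -0.57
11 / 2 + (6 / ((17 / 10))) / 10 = 199 / 34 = 5.85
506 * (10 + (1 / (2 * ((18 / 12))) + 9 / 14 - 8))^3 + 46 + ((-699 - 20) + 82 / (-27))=12663.25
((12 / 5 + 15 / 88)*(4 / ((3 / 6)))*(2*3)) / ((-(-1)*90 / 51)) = 19227 / 275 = 69.92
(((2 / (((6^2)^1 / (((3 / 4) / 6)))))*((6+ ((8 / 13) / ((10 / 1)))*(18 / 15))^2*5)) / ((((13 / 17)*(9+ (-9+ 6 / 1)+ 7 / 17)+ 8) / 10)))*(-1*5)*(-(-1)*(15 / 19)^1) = -31281649 / 7982546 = -3.92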